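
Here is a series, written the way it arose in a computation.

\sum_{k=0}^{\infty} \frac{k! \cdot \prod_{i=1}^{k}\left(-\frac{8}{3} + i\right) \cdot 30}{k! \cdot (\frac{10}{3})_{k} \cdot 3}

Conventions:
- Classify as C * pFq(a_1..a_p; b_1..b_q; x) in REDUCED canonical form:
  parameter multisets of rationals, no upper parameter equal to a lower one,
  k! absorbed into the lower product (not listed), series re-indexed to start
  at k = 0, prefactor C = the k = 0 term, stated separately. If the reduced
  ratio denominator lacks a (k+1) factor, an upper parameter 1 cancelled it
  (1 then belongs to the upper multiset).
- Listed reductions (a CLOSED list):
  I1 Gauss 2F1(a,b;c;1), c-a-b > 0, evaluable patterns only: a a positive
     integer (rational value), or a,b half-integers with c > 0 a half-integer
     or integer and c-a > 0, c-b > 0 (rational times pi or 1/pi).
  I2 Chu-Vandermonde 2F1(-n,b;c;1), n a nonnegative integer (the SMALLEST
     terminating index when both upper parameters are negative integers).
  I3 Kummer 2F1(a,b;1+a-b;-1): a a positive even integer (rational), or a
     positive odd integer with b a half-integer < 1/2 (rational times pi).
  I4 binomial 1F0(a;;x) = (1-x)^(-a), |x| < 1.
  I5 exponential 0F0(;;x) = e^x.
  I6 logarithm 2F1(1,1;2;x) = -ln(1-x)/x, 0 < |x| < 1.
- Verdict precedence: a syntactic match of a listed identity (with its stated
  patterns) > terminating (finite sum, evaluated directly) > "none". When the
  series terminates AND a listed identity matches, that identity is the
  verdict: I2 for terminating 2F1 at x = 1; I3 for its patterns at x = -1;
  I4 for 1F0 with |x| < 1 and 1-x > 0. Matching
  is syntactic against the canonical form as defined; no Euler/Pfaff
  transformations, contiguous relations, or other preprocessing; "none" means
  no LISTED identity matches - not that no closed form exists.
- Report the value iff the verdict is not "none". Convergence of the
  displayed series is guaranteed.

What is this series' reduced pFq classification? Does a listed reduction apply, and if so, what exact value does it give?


Reduced: x = 1, 2F1, upper = {-\frac{5}{3}, 1}, lower = {\frac{10}{3}}, C = 10. Verdict at x = 1: the Gauss summation I1 matches (x = 1: the Gamma ratio telescopes since c-a-b = 4 > 0 and a = 1 in Z>0). Sum: \frac{35}{6}.

The tell: from the first term 10: the running product (C = 10, x = 1) telescopes to a rising factorial.
Consecutive-term ratio: r(k) = 1 * (k-\frac{5}{3}) (k+1) / [(k+\frac{10}{3}) (k+1)] ; factor over Q: parameters, x = 1, and C = 10.


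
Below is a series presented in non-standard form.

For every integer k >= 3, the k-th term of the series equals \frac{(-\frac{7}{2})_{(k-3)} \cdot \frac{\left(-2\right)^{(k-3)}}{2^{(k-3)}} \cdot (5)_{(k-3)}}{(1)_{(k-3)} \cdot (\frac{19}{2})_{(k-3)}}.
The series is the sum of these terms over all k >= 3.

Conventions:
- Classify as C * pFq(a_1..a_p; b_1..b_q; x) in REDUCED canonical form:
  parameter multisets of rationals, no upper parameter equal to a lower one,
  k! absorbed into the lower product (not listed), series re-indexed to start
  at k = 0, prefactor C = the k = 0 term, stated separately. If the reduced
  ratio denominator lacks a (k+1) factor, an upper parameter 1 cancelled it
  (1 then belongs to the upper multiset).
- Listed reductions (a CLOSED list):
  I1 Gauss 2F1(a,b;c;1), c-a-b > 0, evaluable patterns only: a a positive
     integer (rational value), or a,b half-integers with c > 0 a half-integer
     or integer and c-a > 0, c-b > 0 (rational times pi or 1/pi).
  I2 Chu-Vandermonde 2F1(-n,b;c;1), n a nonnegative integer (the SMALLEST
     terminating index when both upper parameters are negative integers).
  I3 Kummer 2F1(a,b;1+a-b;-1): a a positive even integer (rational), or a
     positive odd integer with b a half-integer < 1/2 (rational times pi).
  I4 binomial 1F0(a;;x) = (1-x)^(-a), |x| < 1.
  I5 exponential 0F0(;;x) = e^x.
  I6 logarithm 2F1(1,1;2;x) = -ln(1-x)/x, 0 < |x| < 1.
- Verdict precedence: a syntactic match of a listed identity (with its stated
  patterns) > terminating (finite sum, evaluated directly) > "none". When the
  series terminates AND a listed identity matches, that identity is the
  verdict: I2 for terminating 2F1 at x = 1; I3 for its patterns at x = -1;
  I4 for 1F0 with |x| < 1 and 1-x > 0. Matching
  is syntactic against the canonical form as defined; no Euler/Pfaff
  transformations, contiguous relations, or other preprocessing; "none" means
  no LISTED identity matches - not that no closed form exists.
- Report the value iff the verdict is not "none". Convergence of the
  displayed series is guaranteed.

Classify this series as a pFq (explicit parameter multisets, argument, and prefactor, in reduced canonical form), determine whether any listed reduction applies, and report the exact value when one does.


Classification (C = 1): 2F1 with upper {-\frac{7}{2}, 5}, lower {\frac{19}{2}}, argument x = -1. Verdict (x = -1): Kummer's theorem (I3) applies (x = -1; c = \frac{19}{2} equals 1+a-b for upper {-\frac{7}{2}, 5}: listed pattern). Exact value: \frac{765765}{524288} \cdot \pi.

The tell: t_0 = 1 here, and (1)_k (prefactor 1) is k! itself.
Ratio: r(k) = -1 * (k-\frac{7}{2}) (k+5) / [(k+\frac{19}{2}) (k+1)] - poly over poly, x = -1 from leading terms; C = 1 at k = 0.


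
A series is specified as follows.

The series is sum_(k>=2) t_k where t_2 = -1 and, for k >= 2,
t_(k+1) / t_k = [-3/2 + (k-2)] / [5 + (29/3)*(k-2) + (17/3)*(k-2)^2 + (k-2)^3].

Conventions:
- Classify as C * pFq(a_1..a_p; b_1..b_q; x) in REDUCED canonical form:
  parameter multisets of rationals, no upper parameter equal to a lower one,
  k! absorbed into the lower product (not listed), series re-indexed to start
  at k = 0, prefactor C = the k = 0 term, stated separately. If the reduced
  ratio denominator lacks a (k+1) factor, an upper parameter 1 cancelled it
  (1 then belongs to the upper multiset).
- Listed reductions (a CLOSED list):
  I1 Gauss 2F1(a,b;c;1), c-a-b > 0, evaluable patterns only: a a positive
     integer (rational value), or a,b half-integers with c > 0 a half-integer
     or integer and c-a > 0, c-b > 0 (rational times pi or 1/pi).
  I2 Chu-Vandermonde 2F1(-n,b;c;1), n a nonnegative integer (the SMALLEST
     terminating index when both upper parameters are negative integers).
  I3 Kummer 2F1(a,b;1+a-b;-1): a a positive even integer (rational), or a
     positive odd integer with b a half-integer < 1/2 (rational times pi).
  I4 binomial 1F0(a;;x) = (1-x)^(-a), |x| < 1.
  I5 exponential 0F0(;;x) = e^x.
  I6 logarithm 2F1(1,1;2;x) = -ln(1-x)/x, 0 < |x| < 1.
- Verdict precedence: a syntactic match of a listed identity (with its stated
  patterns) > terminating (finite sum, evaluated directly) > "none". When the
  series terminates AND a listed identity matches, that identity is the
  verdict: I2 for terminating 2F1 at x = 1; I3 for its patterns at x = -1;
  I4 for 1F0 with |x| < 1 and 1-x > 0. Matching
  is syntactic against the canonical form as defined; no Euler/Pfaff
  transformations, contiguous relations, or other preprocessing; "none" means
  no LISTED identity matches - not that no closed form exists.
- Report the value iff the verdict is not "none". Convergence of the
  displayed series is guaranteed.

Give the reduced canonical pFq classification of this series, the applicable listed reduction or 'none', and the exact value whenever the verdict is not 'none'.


First insight: t_0 being -1, roots of the ratio polynomials (C = -1, x = 1) are the negated parameters.
Ratio: r(k) = 1 * (k-3/2) / [(k+5/3) (k+3) (k+1)] - rational in k. x = 1; t_0 = -1; negate the roots.

With C = -1: the canonical form is 1F2(-3/2; 5/3, 3; 1). Verdict: none. Every listed pattern misses the 1F2 form at 1, upper {-3/2}.


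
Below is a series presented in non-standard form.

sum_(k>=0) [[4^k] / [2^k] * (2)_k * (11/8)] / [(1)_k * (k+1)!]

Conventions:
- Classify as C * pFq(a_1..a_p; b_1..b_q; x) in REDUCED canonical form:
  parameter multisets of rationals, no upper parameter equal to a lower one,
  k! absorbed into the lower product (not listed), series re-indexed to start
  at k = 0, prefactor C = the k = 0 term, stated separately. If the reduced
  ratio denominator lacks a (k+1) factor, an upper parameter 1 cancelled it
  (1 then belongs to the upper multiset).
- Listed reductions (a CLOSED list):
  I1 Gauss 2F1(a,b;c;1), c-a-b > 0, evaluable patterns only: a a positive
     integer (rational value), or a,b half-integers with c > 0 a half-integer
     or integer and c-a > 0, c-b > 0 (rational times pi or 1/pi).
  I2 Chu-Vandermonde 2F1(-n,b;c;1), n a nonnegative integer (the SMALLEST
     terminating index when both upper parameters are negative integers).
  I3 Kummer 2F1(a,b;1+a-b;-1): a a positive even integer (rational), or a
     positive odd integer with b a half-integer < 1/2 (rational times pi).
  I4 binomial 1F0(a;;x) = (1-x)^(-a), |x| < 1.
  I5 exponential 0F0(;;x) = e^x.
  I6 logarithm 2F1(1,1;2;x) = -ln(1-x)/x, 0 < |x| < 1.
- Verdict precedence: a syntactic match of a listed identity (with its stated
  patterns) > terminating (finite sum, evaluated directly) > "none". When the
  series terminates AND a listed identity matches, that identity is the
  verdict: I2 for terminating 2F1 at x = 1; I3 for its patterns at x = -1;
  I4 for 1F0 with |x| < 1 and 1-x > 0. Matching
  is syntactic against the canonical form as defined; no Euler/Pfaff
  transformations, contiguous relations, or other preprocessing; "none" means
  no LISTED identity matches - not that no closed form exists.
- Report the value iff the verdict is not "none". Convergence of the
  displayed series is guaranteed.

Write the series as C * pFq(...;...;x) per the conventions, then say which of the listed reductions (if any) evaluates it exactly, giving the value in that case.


At argument 2: a 0F0 with upper {-}, lower {-}, scaled by C = 11/8. Verdict: the exponential series (I5) fires (the 0F0 exponential series at x = 2). Exact value: (11/8) * e^(2).

Structural cue: from the first term 11/8: the denominator's factorial ratio (C = 11/8) is a lower Pochhammer.
Ratio: r(k) = 2 * 1 / [(k+1)] ; factor over Q: parameters, x = 2, and C = 11/8.


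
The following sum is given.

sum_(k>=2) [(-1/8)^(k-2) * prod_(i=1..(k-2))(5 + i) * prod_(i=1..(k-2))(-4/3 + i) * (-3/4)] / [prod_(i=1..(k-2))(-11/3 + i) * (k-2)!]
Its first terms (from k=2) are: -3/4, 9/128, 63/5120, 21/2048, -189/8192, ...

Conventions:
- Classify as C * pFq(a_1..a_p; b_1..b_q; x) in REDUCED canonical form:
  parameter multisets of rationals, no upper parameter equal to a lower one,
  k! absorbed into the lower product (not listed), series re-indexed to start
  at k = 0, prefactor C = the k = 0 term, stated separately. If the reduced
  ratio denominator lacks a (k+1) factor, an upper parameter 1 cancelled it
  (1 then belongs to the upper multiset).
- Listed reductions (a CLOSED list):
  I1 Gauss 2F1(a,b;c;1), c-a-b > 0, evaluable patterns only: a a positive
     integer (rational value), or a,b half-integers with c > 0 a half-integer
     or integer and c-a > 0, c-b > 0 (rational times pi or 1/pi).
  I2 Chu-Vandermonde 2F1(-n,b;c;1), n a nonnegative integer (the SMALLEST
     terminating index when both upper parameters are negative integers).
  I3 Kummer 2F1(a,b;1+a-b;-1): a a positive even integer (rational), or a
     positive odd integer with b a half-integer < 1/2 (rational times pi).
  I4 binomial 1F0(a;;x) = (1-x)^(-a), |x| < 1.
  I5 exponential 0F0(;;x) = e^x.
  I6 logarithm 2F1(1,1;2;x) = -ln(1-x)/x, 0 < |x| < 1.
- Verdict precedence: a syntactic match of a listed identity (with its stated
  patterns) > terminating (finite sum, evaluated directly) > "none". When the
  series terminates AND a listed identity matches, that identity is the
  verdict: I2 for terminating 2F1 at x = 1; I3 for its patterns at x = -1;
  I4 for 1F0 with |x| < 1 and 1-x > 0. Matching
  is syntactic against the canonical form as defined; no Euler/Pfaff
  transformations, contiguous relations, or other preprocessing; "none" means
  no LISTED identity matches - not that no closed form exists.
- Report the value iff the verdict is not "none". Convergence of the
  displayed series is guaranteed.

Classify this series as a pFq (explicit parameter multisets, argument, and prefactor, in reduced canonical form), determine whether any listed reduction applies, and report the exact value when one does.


The tell: t_0 being -3/4, the running product (C = -3/4, x = -1/8) telescopes to a rising factorial.
Term ratio: r(k) = (-1/8) * (k-1/3) (k+6) / [(k-8/3) (k+1)] - rational; roots negated = parameters, x = (-1/8), C = -3/4.

At argument -1/8: a 2F1 with upper {-1/3, 6}, lower {-8/3}, scaled by C = -3/4. Verdict: none - at argument -1/8 the multisets {-1/3, 6} ; {-8/3} match no listed identity.


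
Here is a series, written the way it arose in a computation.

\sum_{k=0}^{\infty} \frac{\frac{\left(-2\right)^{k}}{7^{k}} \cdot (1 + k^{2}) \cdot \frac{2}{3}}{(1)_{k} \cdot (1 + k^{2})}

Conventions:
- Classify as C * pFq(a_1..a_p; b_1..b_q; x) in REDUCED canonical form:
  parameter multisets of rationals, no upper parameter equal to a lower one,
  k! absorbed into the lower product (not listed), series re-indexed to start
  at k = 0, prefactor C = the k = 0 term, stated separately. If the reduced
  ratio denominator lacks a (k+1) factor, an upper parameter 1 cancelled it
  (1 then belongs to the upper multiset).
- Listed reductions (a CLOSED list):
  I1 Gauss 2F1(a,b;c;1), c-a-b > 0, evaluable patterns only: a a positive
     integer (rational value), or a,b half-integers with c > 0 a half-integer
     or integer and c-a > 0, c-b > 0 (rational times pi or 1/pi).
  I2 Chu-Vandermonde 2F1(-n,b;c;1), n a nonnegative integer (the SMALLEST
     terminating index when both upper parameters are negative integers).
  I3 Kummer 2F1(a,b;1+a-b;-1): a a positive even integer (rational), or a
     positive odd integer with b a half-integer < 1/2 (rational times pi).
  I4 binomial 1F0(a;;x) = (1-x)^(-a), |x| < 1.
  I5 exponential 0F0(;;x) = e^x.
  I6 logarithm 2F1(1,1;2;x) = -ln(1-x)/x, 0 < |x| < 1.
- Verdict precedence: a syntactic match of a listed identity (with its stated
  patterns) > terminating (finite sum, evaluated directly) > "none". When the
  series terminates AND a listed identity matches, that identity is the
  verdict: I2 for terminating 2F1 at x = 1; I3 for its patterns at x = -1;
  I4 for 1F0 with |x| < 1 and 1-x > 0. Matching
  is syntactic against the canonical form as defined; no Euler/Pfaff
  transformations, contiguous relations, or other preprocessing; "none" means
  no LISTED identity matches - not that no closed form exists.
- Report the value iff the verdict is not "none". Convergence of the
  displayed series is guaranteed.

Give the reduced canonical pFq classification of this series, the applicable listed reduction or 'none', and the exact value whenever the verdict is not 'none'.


Canonical form: C = \frac{2}{3} times 0F0 with upper {-}, lower {-}, x = -\frac{2}{7}. Verdict at x = -\frac{2}{7}: the I5 exponential reduction matches (the 0F0 exponential series at x = -\frac{2}{7}). Sum: \frac{2}{3} \cdot e^{-\frac{2}{7}}.

Key step: t_0 being \frac{2}{3}, (1)_k (C = 2/3) is k! itself.
Consecutive-term ratio: r(k) = -\frac{2}{7} * 1 / [(k+1)] - rational; roots negated = parameters, x = -\frac{2}{7}, C = \frac{2}{3}.


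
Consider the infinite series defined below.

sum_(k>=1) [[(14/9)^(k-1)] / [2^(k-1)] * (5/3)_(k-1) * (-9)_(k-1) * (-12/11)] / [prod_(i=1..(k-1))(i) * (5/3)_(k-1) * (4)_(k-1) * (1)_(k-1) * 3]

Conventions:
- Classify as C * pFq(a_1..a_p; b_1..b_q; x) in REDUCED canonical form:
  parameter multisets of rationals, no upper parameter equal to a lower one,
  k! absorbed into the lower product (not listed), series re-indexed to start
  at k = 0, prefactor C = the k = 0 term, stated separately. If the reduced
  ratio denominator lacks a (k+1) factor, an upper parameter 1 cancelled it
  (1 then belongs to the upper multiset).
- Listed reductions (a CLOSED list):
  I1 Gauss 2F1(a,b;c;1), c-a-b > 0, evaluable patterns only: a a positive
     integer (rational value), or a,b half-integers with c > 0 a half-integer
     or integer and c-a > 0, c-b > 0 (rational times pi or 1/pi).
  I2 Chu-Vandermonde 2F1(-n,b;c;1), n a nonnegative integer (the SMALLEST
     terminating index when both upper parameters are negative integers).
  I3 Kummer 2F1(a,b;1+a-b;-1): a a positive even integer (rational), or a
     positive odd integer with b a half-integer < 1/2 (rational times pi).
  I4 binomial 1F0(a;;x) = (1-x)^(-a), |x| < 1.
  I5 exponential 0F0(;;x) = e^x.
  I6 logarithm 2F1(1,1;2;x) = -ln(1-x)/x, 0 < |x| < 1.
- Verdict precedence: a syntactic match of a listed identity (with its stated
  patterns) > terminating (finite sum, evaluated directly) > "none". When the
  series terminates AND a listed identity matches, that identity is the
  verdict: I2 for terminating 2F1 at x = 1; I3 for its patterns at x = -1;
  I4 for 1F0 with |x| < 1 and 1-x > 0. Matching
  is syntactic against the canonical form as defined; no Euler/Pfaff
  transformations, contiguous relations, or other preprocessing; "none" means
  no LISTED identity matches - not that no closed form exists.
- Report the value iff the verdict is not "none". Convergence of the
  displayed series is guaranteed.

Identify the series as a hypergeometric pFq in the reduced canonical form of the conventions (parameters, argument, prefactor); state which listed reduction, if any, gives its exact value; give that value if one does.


Key observation: t_0 being -4/11, the product of the first k integers (prefactor -4/11) is k!.
Step ratio: r(k) = (7/9) * (k-9) / [(k+1) (k+4) (k+1)] ; factor over Q: parameters, x = (7/9), and C = -4/11.

This is -4/11 * 1F2(-9; 1, 4; 7/9) in reduced canonical form. Verdict: terminating. With -9 upstairs the series is a 10-term polynomial sum; evaluated term by term. Its exact value is 59142521161703182219/629894687186552832000.


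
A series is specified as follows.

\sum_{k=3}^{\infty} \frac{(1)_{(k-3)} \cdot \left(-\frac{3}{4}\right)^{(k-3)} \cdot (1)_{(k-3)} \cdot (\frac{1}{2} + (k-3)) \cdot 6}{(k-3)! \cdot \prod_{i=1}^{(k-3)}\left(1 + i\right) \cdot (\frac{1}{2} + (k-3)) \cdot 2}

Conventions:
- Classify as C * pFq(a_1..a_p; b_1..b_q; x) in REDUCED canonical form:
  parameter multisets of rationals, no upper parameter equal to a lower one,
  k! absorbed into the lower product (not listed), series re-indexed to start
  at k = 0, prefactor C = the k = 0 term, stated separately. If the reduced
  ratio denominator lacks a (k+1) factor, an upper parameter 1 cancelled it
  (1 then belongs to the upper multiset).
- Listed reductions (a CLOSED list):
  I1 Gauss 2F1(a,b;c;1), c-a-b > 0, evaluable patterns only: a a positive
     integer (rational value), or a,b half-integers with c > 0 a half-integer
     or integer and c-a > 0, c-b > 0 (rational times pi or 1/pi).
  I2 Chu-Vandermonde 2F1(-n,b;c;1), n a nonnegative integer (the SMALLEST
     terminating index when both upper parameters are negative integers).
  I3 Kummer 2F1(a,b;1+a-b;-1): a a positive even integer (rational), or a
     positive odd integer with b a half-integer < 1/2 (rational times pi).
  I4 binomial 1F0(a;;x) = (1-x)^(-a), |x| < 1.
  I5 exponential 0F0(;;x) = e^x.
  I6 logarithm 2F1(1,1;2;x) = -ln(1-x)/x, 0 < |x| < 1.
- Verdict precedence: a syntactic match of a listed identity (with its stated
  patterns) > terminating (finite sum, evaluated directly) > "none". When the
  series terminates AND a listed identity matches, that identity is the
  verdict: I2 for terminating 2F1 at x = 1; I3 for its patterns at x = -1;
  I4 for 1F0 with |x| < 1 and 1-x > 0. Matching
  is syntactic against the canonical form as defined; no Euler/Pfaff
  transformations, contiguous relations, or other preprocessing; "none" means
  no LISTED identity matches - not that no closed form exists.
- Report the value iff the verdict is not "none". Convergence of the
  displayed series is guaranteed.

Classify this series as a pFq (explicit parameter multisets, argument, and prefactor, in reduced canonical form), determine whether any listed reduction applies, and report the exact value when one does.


At argument -\frac{3}{4}: a 2F1 with upper {1, 1}, lower {2}, scaled by C = 3. Verdict: this is the I6 logarithm reduction (the logarithm: parameters (1,1;2), x = -\frac{3}{4}). Sum: 4 \cdot \ln\left(\frac{7}{4}\right).

Key observation: t_0 being 3, striking the common factor k + 1/2 reduces the term (prefactor 3).
Consecutive-term ratio: r(k) = -\frac{3}{4} * (k+1) (k+1) / [(k+2) (k+1)] - rational; roots negated = parameters, x = -\frac{3}{4}, C = 3.


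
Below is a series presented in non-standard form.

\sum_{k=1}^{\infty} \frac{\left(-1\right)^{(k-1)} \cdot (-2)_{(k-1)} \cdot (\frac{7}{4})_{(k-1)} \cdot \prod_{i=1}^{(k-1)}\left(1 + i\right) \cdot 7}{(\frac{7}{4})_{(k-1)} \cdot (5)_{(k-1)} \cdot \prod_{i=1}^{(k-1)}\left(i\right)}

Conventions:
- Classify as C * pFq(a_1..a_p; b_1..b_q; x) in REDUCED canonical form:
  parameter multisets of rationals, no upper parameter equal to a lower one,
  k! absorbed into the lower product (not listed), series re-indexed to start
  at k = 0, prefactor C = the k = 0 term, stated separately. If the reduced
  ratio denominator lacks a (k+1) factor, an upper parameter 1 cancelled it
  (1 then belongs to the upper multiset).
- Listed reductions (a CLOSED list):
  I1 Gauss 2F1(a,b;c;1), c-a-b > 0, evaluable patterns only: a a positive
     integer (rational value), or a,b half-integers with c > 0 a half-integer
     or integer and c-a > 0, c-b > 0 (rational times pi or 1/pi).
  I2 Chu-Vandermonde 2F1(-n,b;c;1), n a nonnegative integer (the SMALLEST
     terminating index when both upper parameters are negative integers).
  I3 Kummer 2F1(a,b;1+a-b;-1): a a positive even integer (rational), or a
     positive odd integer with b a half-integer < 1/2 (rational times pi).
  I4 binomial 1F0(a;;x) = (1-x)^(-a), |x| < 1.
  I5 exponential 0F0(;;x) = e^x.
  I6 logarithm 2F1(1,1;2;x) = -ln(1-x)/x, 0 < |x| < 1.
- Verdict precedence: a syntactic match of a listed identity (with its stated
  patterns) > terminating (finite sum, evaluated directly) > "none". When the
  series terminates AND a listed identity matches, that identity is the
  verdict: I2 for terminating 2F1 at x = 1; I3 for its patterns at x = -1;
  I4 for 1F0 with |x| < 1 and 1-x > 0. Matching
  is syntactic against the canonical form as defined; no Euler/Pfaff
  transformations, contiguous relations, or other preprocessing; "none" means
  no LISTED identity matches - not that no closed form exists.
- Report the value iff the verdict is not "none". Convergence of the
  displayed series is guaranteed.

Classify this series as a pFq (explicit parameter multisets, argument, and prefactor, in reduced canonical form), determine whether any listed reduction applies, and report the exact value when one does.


This is 7 * 2F1(-2, 2; 5; -1) in reduced canonical form. Verdict: Kummer's theorem (I3) applies (x = -1; c = 5 equals 1+a-b for upper {-2, 2}: listed pattern). Value: 14.

Key observation: from the first term 7: the running product (C = 7, x = -1) telescopes to a rising factorial.
Ratio: r(k) = -1 * (k-2) (k+2) / [(k+5) (k+1)] - poly over poly, x = -1 from leading terms; C = 7 at k = 0.


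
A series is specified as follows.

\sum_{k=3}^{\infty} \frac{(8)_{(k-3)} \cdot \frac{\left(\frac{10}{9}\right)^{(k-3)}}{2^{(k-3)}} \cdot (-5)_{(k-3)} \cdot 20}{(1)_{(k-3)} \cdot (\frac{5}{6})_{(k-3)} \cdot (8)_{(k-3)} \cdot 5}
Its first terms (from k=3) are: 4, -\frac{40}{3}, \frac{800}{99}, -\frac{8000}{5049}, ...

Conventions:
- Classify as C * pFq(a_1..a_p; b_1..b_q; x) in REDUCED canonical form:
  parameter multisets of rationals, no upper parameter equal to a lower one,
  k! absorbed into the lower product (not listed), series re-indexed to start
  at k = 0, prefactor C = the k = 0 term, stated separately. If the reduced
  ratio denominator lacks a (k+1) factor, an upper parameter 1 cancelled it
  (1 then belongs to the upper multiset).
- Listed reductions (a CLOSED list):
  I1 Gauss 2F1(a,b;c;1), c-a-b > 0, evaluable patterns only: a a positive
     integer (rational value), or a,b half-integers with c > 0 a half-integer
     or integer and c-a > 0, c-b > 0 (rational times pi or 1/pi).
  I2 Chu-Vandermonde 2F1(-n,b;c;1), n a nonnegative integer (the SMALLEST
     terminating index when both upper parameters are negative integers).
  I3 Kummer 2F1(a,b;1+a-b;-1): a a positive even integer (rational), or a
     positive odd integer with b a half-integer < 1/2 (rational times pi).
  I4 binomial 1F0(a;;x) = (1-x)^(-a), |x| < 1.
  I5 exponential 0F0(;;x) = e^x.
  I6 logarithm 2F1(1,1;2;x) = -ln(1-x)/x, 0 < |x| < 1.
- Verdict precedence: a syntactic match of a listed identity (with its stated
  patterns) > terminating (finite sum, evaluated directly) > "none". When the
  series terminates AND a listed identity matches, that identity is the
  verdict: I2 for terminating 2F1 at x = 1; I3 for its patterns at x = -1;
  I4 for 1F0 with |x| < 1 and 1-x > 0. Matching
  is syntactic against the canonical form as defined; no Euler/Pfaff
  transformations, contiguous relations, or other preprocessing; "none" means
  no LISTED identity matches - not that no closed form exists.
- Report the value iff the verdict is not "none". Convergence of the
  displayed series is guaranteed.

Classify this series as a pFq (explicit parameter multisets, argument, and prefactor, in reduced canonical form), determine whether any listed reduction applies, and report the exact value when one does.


Reduced: x = \frac{5}{9}, 1F1, upper = {-5}, lower = {\frac{5}{6}}, C = 4. Verdict: terminating - no listed pattern fits, but -5 in the upper list cuts the series at k = 5; direct evaluation. Its exact value is -\frac{82586972}{30309147}.

First insight: with t_0 = 4, the two k-th powers (C = 4, x = 5/9) combine into one argument.
Step ratio: r(k) = \frac{5}{9} * (k-5) / [(k+\frac{5}{6}) (k+1)] - rational in k. x = \frac{5}{9}; t_0 = 4; negate the roots.


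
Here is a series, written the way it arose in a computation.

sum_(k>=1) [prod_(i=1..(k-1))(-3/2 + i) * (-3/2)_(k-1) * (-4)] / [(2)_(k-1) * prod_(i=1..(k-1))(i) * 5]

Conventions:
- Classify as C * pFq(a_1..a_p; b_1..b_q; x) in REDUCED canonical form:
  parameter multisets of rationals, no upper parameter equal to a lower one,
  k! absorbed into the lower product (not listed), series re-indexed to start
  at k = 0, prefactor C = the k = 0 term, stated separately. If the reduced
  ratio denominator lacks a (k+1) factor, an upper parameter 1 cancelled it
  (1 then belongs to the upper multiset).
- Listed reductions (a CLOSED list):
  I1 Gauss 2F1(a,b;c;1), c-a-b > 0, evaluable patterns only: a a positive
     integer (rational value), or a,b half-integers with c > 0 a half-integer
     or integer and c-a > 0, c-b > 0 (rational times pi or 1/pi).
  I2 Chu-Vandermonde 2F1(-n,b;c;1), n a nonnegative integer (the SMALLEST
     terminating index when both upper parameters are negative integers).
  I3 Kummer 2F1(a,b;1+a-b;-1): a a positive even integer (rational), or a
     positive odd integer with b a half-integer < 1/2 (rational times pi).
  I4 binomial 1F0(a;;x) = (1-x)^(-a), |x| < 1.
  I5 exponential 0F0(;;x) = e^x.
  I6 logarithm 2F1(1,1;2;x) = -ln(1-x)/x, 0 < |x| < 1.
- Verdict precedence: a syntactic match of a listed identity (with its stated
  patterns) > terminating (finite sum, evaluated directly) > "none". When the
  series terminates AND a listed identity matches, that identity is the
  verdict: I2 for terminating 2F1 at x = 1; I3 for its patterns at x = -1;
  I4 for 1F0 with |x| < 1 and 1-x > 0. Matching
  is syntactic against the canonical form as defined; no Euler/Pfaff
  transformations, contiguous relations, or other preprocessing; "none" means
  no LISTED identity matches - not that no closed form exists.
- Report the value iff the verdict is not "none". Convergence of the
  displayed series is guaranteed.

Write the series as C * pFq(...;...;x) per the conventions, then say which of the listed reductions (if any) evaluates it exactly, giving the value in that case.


x = 1 here; the reduced form reads 2F1, upper {-3/2, -1/2}, lower {2}, C = -4/5. Verdict (x = 1): Gauss (I1, half-integer pattern) applies (x = 1; upper {-3/2, -1/2} half-integers, c = 2 in the evaluable pattern). Value: (-256/75) / pi.

First insight: t_0 being -4/5, the running product (prefactor -4/5) telescopes to a rising factorial.
Term ratio: r(k) = 1 * (k-3/2) (k-1/2) / [(k+2) (k+1)] - rational in k. x = 1; t_0 = -4/5; negate the roots.


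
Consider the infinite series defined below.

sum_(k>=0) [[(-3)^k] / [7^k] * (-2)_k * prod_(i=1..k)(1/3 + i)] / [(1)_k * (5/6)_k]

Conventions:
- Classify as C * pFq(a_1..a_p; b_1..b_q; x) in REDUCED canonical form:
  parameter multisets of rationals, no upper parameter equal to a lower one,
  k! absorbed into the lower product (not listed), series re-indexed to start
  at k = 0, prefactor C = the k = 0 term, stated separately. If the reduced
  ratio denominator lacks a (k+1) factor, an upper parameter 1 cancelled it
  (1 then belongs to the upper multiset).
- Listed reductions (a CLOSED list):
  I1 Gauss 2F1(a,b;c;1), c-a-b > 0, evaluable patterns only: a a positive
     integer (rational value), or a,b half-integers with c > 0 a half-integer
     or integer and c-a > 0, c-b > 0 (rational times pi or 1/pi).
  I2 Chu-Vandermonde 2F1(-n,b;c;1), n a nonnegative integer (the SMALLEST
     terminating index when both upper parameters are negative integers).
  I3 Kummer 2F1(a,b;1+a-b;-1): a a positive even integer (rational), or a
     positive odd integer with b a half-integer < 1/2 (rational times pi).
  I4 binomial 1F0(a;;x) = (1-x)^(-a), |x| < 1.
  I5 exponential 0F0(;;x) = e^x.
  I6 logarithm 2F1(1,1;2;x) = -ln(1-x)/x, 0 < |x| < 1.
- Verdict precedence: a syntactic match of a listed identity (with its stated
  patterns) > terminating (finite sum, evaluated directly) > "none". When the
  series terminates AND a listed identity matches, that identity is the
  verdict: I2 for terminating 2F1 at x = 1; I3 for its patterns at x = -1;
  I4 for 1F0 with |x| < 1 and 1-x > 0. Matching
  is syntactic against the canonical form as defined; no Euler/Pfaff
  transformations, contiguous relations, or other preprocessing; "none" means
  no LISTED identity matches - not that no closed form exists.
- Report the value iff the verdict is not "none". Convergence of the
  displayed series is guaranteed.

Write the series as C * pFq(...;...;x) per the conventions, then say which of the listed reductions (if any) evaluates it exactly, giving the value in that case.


With C = 1: the canonical form is 2F1(-2, 4/3; 5/6; -3/7). Verdict: terminating. With -2 upstairs the series is a 3-term polynomial sum; evaluated term by term. Sum: 151/55.

Key observation: t_0 = 1 here, and the two geometric factors (C = 1, x = -3/7) combine into one argument.
Term ratio: r(k) = (-3/7) * (k-2) (k+4/3) / [(k+5/6) (k+1)] - rational in k, leading ratio (-3/7); with t_0 = 1, classification follows.


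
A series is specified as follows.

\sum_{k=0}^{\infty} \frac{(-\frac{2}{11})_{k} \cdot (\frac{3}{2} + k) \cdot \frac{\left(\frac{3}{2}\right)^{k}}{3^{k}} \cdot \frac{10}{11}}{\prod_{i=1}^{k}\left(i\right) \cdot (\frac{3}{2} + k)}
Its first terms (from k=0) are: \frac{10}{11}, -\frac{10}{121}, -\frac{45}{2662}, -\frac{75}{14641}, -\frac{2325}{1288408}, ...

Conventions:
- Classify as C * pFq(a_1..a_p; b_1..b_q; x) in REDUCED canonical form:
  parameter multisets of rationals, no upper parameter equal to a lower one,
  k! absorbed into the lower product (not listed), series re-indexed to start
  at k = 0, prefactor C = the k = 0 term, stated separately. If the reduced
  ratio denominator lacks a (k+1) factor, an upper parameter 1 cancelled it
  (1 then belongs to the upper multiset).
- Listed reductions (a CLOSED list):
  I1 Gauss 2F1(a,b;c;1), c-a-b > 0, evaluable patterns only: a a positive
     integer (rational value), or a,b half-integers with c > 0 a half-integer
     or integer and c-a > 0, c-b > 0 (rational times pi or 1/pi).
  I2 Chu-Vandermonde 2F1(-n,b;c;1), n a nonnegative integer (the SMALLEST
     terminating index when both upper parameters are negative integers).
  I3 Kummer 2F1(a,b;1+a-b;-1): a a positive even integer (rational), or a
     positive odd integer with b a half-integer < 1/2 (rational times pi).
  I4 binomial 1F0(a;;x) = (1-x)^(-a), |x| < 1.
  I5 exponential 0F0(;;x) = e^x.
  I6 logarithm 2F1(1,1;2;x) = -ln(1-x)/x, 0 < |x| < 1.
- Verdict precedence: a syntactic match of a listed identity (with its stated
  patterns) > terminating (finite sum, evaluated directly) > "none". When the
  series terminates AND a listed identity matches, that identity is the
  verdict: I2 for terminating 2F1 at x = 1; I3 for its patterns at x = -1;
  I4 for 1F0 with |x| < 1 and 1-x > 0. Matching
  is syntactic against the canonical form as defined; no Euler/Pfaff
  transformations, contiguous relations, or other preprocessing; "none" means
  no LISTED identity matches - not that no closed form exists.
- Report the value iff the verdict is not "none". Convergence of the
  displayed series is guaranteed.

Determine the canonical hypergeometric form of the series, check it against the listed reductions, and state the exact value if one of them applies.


With C = \frac{10}{11}: the canonical form is 1F0(-\frac{2}{11}; -; \frac{1}{2}). Verdict: binomial (I4) applies (the 1F0 binomial series: exponent 2/11, x = \frac{1}{2}). Value: \frac{10}{11} \cdot \left(\frac{1}{2}\right)^{\frac{2}{11}}.

First insight: t_0 being \frac{10}{11}, the factor k + 3/2 cancels (top and bottom), leaving C = 10/11.
Ratio: r(k) = \frac{1}{2} * (k-\frac{2}{11}) / [(k+1)] - rational; roots negated = parameters, x = \frac{1}{2}, C = \frac{10}{11}.


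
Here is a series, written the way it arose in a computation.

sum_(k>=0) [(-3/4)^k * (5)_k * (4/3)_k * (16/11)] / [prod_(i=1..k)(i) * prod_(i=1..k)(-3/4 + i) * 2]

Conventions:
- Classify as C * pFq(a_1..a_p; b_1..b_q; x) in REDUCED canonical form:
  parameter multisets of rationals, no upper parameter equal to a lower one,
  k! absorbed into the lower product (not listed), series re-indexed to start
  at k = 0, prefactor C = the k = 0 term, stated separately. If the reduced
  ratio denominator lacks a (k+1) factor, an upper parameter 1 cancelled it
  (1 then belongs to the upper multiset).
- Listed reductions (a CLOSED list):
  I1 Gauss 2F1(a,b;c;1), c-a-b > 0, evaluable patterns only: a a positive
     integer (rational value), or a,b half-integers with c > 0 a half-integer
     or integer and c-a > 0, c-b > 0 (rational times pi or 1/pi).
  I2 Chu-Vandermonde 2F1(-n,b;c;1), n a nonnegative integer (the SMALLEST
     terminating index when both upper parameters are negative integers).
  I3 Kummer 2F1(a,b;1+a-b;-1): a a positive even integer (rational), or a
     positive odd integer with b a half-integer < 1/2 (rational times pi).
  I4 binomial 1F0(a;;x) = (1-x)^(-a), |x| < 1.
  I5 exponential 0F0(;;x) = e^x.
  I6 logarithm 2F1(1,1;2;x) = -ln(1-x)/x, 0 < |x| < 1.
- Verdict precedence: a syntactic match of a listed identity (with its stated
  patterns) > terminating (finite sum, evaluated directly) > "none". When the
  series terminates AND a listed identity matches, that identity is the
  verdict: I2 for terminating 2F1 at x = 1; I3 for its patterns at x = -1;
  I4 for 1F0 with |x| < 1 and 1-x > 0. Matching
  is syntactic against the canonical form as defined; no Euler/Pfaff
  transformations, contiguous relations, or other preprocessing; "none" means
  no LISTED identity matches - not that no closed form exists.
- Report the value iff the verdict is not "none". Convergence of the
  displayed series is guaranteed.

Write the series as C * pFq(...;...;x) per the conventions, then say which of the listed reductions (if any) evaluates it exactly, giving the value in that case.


First insight: t_0 = 8/11 here, and the product of the first k integers (prefactor 8/11) is k!.
Adjacent-term ratio: r(k) = (-3/4) * (k+4/3) (k+5) / [(k+1/4) (k+1)] - rational in k, leading ratio (-3/4); with t_0 = 8/11, classification follows.

At argument -3/4: a 2F1 with upper {4/3, 5}, lower {1/4}, scaled by C = 8/11. Verdict: none - this 2F1 at x = -3/4 matches no listed pattern, and upper {4/3, 5} holds no stopper.


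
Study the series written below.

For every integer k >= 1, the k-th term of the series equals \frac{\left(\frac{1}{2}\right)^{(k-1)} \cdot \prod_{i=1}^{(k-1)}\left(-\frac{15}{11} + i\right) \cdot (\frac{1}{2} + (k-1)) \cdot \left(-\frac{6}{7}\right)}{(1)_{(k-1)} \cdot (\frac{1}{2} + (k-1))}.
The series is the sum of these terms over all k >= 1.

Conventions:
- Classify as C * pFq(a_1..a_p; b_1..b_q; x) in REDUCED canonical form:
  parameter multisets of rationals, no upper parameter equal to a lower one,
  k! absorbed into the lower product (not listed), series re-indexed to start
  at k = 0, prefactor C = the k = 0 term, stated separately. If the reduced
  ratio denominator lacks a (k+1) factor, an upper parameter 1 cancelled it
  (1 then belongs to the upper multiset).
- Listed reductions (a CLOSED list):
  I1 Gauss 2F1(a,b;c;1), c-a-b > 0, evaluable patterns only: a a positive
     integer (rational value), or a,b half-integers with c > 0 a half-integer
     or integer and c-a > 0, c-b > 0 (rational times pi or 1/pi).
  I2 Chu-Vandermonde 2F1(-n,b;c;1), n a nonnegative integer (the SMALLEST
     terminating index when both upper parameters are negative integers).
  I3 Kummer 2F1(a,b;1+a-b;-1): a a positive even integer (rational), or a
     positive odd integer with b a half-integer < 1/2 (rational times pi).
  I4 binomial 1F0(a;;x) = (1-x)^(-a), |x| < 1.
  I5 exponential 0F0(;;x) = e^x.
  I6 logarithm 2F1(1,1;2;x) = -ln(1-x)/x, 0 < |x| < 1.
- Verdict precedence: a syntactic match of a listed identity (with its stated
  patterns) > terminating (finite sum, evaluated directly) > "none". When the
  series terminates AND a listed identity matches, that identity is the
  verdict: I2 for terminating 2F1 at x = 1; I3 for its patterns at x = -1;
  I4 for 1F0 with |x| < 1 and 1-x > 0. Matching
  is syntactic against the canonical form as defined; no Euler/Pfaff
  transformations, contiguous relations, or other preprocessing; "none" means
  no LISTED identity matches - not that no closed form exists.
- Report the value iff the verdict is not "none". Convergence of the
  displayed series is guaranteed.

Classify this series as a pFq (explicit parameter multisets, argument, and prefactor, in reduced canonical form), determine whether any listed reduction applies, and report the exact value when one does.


With C = -\frac{6}{7}: the canonical form is 1F0(-\frac{4}{11}; -; \frac{1}{2}). Verdict: the I4 binomial reduction fires (the 1F0 binomial series: exponent 4/11, x = \frac{1}{2}). Sum: \left(-\frac{6}{7}\right) \cdot \left(\frac{1}{2}\right)^{\frac{4}{11}}.

Key step: t_0 being -\frac{6}{7}, (1)_k (prefactor -6/7) is k! itself.
Step ratio: r(k) = \frac{1}{2} * (k-\frac{4}{11}) / [(k+1)] - rational in k, leading ratio \frac{1}{2}; with t_0 = -\frac{6}{7}, classification follows.


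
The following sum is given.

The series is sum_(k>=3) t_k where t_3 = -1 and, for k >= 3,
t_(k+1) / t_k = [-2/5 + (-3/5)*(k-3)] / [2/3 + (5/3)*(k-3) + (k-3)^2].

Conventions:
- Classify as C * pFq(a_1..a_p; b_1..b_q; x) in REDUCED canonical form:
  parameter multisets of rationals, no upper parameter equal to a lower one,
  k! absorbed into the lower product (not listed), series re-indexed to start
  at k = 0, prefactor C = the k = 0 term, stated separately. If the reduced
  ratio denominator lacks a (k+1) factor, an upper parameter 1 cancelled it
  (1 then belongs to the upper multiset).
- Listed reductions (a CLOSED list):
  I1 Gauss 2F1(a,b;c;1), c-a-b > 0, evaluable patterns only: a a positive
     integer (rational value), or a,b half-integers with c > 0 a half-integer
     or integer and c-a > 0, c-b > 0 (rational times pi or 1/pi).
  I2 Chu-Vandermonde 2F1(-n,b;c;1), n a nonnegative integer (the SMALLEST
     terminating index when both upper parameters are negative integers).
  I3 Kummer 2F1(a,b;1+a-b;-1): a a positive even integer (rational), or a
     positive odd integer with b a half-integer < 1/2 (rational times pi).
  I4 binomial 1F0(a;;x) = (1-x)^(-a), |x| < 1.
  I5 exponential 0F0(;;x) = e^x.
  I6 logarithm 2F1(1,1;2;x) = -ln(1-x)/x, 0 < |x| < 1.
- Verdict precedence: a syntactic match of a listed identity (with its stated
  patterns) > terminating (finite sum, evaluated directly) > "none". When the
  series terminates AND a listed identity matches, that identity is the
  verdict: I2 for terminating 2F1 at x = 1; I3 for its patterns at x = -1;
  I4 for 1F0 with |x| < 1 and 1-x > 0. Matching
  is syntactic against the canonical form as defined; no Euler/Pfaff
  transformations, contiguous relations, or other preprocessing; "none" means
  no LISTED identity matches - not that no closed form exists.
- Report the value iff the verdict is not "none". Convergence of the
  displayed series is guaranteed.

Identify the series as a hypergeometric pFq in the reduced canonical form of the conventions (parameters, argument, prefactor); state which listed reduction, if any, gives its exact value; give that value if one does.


Canonical form: C = -1 times 0F0 with upper {-}, lower {-}, x = -3/5. Verdict: the I5 exponential reduction applies (the 0F0 exponential series at x = -3/5). Sum: (-1) * e^(-3/5).

Key step: t_0 = -1 here, and cancel k + 2/3 from the displayed ratio first; then C = -1.
Step ratio: r(k) = (-3/5) * 1 / [(k+1)] ; factor over Q: parameters, x = (-3/5), and C = -1.
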